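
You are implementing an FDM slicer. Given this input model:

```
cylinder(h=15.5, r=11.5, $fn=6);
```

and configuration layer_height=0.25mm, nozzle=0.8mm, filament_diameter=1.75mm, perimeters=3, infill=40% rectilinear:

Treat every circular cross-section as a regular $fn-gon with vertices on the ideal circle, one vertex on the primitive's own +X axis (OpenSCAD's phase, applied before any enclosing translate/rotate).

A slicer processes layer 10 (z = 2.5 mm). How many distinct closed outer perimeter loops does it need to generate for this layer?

At z = 2.5 mm: the cylinder: section is a regular 6-gon, circumradius r=11.5. The result has 1 disconnected region.

1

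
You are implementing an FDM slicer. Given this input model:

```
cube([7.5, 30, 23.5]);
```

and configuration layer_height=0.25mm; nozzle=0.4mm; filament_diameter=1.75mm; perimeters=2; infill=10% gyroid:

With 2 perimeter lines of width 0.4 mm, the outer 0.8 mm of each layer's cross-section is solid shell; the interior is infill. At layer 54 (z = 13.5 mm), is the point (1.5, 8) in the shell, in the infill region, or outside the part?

infill

At z = 13.5 mm: the cube (footprint 7.5×30) is included at this height. Overall, the cross-section is a single solid region. The nearest boundary edge runs (0.00, 30.00)→(0.00, 0.00); distance from the point to it = 1.50 mm. The point is inside the cross-section and 1.50 mm from the nearest boundary — more than the 0.8 mm shell width (2 × 0.4), so it's in the infill interior.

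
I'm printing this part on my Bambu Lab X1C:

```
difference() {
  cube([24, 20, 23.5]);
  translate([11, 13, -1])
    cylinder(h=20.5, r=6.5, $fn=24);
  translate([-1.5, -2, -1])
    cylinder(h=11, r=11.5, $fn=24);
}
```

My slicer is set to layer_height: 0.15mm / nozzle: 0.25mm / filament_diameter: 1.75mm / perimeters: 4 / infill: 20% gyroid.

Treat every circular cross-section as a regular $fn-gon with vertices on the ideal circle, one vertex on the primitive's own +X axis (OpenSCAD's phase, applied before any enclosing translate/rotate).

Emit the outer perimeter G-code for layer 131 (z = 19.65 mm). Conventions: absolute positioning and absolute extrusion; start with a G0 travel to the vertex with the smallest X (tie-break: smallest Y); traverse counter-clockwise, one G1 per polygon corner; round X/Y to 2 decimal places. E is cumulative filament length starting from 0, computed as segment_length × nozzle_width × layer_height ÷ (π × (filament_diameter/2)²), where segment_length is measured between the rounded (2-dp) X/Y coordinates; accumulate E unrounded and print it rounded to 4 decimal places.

G0 X0.00 Y0.00 Z19.65
G1 X24.00 Y0.00 E0.3742
G1 X24.00 Y20.00 E0.6860
G1 X0.00 Y20.00 E1.0602
G1 X0.00 Y0.00 E1.3720

At z = 19.65 mm: the 24×20 cube contributes its full rectangle; the cylinder at (11, 13) does not reach this height (z outside [-1, 19.5]); the cylinder at (-1.5, -2) does not reach this height (z outside [-1, 10]); Taking the first minus the rest: none of the subtracted shapes is present at this height, so the 24×20 cube is unchanged — 1 connected region. The outline is a single polygon with 4 vertices. Extrusion per mm of travel: 0.25 × 0.15 / (π × 0.875²) = 0.015591. Accumulating E over each segment gives final E = 1.3720.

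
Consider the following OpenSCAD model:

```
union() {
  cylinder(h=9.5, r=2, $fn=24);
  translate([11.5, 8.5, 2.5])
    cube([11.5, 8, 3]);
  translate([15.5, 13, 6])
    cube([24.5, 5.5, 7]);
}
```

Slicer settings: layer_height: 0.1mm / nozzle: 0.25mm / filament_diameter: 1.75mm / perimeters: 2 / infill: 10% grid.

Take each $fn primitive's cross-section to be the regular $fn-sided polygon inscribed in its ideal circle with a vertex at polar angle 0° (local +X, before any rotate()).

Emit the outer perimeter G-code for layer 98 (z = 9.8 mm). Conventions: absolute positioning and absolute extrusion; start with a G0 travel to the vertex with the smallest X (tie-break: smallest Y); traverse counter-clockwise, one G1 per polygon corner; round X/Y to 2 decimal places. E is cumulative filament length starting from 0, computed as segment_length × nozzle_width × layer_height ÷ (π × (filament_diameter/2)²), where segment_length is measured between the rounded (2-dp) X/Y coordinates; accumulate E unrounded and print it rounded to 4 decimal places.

At z = 9.8 mm: the cylinder is absent (z outside [0, 9.5]); the cube at (11.5, 8.5) is absent (z outside [2.5, 5.5]); the 24.5×5.5 cube at (15.5, 13) contributes its full rectangle; Merging all regions: only the 24.5×5.5 cube at (15.5, 13) is present, so the union is just that shape — 1 connected region. The outline is a single polygon with 4 vertices. Extrusion per mm of travel: 0.25 × 0.1 / (π × 0.875²) = 0.010394. Accumulating E over each segment gives final E = 0.6236.

G0 X15.50 Y13.00 Z9.80
G1 X40.00 Y13.00 E0.2546
G1 X40.00 Y18.50 E0.3118
G1 X15.50 Y18.50 E0.5665
G1 X15.50 Y13.00 E0.6236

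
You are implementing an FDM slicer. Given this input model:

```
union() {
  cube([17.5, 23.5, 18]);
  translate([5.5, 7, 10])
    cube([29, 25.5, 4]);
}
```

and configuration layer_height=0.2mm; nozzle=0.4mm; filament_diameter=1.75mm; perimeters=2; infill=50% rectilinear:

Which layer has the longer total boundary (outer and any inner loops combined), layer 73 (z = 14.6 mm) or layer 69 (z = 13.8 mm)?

Layer 73 (z = 14.6): the 17.5×23.5 cube contributes its full rectangle (perimeter 82.00 mm); the cube at (5.5, 7) is absent (z outside [10, 14]); Taking the union: only the 17.5×23.5 cube is present, so the union is just that shape — boundary = 82.00 mm. So its perimeter = 82.00 mm. Layer 69 (z = 13.8): the cube is present — its section is the full 17.5×23.5 rectangle (perimeter 82.00 mm); the 29×25.5 cube at (5.5, 7) contributes its full rectangle (perimeter 109.00 mm); Taking the union: the regions partially overlap (shared area 198.00 mm²), so the edge portions inside another operand are dropped and the merged outline is re-measured after clipping — boundary = 134.00 mm. So its perimeter = 134.00 mm. Layer 69 is larger (134.00 vs 82.00 mm).

layer 69 (z = 13.8 mm)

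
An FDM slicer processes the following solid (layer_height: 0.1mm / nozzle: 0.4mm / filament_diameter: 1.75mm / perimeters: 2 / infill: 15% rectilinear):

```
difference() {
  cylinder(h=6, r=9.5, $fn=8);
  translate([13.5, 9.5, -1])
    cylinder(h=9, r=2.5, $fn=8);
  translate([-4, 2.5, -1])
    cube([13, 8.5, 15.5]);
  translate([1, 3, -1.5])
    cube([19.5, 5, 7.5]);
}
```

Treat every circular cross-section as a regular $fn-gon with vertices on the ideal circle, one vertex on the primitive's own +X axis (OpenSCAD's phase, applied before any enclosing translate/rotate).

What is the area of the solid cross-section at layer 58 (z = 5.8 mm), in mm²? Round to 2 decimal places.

At z = 5.8 mm: the r=9.5 cylinder gives a regular 8-gon of circumradius 9.5 (constant along its height) (area = (8/2)·9.500²·sin(360°/8) = 255.27 mm²); the cylinder at (13.5, 9.5): section is a regular 8-gon, circumradius r=2.5 (area = (8/2)·2.500²·sin(360°/8) = 17.68 mm²); the 13×8.5 cube at (-4, 2.5) contributes its full rectangle (area 110.50 mm²); the cube at (1, 3) (footprint 19.5×5) is included at this height (area 97.50 mm²); After the difference (first − rest): starting from the r=9.5 cylinder (255.27 mm²), the r=2.5 cylinder at (13.5, 9.5) misses the remaining region (no effect); the 13×8.5 cube at (-4, 2.5) partially overlaps it — only the 66.05 mm² overlap (of its 110.50 mm²) is removed, clipping the outline; the 19.5×5 cube at (1, 3) misses the remaining region (no effect) — area = 189.22 mm². Overall, the cross-section is a single solid region. Net area = 189.22 mm².

189.22 mm²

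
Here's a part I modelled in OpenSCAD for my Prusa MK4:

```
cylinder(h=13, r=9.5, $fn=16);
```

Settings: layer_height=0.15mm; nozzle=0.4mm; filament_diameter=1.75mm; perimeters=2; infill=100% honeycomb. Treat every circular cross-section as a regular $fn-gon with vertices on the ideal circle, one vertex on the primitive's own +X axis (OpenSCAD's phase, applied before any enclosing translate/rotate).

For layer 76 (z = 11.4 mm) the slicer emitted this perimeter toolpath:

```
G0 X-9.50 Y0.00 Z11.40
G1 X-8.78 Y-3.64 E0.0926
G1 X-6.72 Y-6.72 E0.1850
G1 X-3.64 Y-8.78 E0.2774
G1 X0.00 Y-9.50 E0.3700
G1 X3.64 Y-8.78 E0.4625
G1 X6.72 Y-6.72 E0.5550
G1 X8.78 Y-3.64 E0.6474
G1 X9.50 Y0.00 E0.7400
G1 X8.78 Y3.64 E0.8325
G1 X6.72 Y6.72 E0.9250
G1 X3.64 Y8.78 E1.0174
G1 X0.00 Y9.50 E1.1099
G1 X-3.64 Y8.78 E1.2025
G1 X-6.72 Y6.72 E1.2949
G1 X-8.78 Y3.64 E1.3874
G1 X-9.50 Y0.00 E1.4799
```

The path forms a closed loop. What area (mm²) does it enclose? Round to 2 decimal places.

276.48 mm²

Apply the shoelace formula to the sequence of (X, Y) vertices; enclosed area = 276.48 mm².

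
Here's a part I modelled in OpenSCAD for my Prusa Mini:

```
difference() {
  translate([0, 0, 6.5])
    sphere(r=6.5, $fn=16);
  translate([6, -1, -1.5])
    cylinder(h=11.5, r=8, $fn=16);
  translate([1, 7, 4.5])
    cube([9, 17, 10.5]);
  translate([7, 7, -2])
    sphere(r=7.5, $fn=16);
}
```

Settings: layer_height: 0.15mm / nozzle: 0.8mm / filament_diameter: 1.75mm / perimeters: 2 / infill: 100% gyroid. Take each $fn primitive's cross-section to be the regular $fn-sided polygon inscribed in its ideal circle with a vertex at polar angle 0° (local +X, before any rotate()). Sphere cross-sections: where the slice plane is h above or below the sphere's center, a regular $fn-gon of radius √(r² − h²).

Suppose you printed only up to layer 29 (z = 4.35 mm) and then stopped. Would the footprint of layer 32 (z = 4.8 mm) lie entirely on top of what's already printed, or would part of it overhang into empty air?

part overhangs

Compare the two slices. At z = 4.35: the r=6.5 sphere slices to a regular 16-gon of circumradius 6.134 (√(r²−h²) with h=2.15 from center) (area = (16/2)·6.134²·sin(360°/16) = 115.20 mm²); the r=8 cylinder at (6, -1) contributes a regular 16-gon of circumradius 8 (area = (16/2)·8.000²·sin(360°/16) = 195.93 mm²); the cube at (1, 7) is not intersected at this z (z outside [4.5, 15]); the r=7.5 sphere at (7, 7) contributes a regular 16-gon of circumradius √(7.5²−6.35²) = 3.991 (area = (16/2)·3.991²·sin(360°/16) = 48.76 mm²); Taking the first minus the rest: starting from the r=6.5 sphere (115.20 mm²), the r=8 cylinder at (6, -1) partially overlaps it — only the 69.15 mm² overlap (of its 195.93 mm²) is removed, clipping the outline; the r=7.5 sphere at (7, 7) misses the remaining region (no effect) — area = 46.05 mm². At z = 4.8: the sphere: section is a regular 16-gon, circumradius = √(r²−h²) = √(6.5²−1.7²) = 6.274 (area = (16/2)·6.274²·sin(360°/16) = 120.50 mm²); the r=8 cylinder at (6, -1) contributes a regular 16-gon of circumradius 8 (area = (16/2)·8.000²·sin(360°/16) = 195.93 mm²); the cube at (1, 7) (footprint 9×17) is included at this height (area 153.00 mm²); the r=7.5 sphere at (7, 7) contributes a regular 16-gon of circumradius √(7.5²−6.8²) = 3.164 (area = (16/2)·3.164²·sin(360°/16) = 30.65 mm²); After the difference (first − rest): starting from the r=6.5 sphere (120.50 mm²), the r=8 cylinder at (6, -1) partially overlaps it — only the 71.51 mm² overlap (of its 195.93 mm²) is removed, clipping the outline; the 9×17 cube at (1, 7) misses the remaining region (no effect); the r=7.5 sphere at (7, 7) misses the remaining region (no effect) — area = 48.99 mm². Checking containment: at z = 4.8 the cross-section extends beyond the z = 4.35 cross-section by about 2.94 mm².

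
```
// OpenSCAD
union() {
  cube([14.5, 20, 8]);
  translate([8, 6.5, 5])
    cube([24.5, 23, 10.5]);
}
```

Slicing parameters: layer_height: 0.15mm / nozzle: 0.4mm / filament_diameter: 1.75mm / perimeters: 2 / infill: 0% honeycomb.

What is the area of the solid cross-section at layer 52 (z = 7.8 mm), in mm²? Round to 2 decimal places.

At z = 7.8 mm: the 14.5×20 cube contributes its full rectangle (area 290.00 mm²); the cube at (8, 6.5) is present — its section is the full 24.5×23 rectangle (area 563.50 mm²); Taking the union: the regions partially overlap — summed areas 853.50 mm² minus the doubly-counted overlap 87.75 mm² gives 765.75 mm² — area = 765.75 mm². Overall, the cross-section is a single solid region. Net area = 765.75 mm².

765.75 mm²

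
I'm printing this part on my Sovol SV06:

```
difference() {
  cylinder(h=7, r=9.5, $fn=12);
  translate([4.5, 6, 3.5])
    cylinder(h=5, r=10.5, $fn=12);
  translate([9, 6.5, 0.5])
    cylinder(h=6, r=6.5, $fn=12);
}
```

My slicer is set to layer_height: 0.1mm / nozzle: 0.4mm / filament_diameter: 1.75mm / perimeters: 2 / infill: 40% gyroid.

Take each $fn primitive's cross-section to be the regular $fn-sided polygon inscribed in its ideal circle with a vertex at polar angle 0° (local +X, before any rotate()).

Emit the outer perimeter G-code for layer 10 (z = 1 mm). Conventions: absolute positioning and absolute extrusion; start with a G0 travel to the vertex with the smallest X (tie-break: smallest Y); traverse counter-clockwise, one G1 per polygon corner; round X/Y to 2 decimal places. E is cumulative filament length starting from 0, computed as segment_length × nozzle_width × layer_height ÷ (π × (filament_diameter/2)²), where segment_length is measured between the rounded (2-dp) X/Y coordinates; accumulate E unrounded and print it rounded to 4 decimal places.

At z = 1 mm: the r=9.5 cylinder contributes a regular 12-gon of circumradius 9.5; the cylinder at (4.5, 6) is absent (z outside [3.5, 8.5]); the r=6.5 cylinder at (9, 6.5) contributes a regular 12-gon of circumradius 6.5; After the difference (first − rest): starting from the r=9.5 cylinder, the r=6.5 cylinder at (9, 6.5) partially overlaps it — only the 33.50 mm² overlap (of its 126.75 mm²) is removed, clipping the outline — 1 connected region. The outline is a single polygon with 16 vertices. Extrusion per mm of travel: 0.4 × 0.1 / (π × 0.875²) = 0.016630. Accumulating E over each segment gives final E = 1.0047.

G0 X-9.50 Y0.00 Z1.00
G1 X-8.23 Y-4.75 E0.0818
G1 X-4.75 Y-8.23 E0.1636
G1 X0.00 Y-9.50 E0.2454
G1 X4.75 Y-8.23 E0.3271
G1 X8.23 Y-4.75 E0.4090
G1 X9.50 Y0.00 E0.4908
G1 X9.47 Y0.13 E0.4930
G1 X9.00 Y0.00 E0.5011
G1 X5.75 Y0.87 E0.5570
G1 X3.37 Y3.25 E0.6130
G1 X2.50 Y6.50 E0.6690
G1 X3.08 Y8.67 E0.7063
G1 X0.00 Y9.50 E0.7594
G1 X-4.75 Y8.23 E0.8411
G1 X-8.23 Y4.75 E0.9230
G1 X-9.50 Y0.00 E1.0047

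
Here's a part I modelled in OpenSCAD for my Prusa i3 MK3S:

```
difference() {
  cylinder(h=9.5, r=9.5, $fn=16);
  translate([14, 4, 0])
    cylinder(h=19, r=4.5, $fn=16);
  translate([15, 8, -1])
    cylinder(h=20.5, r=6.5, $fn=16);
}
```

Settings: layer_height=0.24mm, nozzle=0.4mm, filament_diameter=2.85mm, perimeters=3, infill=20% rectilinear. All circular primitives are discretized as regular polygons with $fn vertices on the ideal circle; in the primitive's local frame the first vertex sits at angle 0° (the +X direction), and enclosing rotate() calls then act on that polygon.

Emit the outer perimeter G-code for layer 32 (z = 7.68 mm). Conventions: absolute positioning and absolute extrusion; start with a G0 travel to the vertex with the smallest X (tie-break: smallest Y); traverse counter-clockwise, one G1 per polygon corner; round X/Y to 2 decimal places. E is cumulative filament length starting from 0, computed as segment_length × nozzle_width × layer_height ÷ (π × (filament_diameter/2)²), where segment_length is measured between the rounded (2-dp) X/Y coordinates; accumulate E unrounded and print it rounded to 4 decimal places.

G0 X-9.50 Y0.00 Z7.68
G1 X-8.78 Y-3.64 E0.0558
G1 X-6.72 Y-6.72 E0.1116
G1 X-3.64 Y-8.78 E0.1674
G1 X0.00 Y-9.50 E0.2232
G1 X3.64 Y-8.78 E0.2790
G1 X6.72 Y-6.72 E0.3348
G1 X8.78 Y-3.64 E0.3906
G1 X9.50 Y0.00 E0.4464
G1 X8.78 Y3.64 E0.5022
G1 X6.72 Y6.72 E0.5580
G1 X3.64 Y8.78 E0.6138
G1 X0.00 Y9.50 E0.6696
G1 X-3.64 Y8.78 E0.7254
G1 X-6.72 Y6.72 E0.7812
G1 X-8.78 Y3.64 E0.8369
G1 X-9.50 Y0.00 E0.8928

At z = 7.68 mm: the r=9.5 cylinder gives a regular 16-gon of circumradius 9.5 (constant along its height); the r=4.5 cylinder at (14, 4) contributes a regular 16-gon of circumradius 4.5; the r=6.5 cylinder at (15, 8) contributes a regular 16-gon of circumradius 6.5; Subtracting the remaining from the first: starting from the r=9.5 cylinder, the r=4.5 cylinder at (14, 4) misses the remaining region (no effect); the r=6.5 cylinder at (15, 8) misses the remaining region (no effect) — 1 connected region. The outline is a single polygon with 16 vertices. Extrusion per mm of travel: 0.4 × 0.24 / (π × 1.425²) = 0.015048. Accumulating E over each segment gives final E = 0.8928.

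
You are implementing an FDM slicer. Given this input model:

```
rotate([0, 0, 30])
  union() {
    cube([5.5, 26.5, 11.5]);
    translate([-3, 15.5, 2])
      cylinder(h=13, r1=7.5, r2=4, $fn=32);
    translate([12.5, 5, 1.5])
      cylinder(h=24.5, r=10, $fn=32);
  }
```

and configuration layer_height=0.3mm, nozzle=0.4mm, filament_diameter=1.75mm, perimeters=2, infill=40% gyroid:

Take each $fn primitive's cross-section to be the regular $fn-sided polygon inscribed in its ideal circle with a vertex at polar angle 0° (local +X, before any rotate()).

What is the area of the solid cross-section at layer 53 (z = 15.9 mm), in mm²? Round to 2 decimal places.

312.14 mm²

At z = 15.9 mm: the cube is not intersected at this z (z outside [0, 11.5]); the cone at (-3, 15.5) is not intersected at this z (z outside [2, 15]); the r=10 cylinder at (12.5, 5) contributes a regular 32-gon of circumradius 10 (area = (32/2)·10.000²·sin(360°/32) = 312.14 mm²); Combining (union): only the r=10 cylinder at (12.5, 5) is present, so the union is just that shape — area = 312.14 mm²; (whole slice rotated 30° about Z — lengths, areas and connectivity unchanged). Overall, the cross-section is a single solid region. Net area = 312.14 mm².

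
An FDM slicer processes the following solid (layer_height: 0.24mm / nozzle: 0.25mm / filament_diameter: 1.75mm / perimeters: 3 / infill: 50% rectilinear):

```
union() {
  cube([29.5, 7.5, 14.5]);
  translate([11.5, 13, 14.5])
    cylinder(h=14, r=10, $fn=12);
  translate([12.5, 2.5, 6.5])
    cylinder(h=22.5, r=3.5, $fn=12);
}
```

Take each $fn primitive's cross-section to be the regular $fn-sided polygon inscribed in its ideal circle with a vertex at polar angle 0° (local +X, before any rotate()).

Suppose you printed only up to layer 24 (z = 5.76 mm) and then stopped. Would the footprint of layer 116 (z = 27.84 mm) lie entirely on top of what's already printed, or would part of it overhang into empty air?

part overhangs

Compare the two slices. At z = 5.76: the cube (footprint 29.5×7.5) is included at this height (area 221.25 mm²); the cylinder at (11.5, 13) is absent (z outside [14.5, 28.5]); the cylinder at (12.5, 2.5) does not reach this height (z outside [6.5, 29]); Merging all regions: only the 29.5×7.5 cube is present, so the union is just that shape — area = 221.25 mm². At z = 27.84: the cube is absent (z outside [0, 14.5]); the r=10 cylinder at (11.5, 13) gives a regular 12-gon of circumradius 10 (constant along its height) (area = (12/2)·10.000²·sin(360°/12) = 300.00 mm²); the r=3.5 cylinder at (12.5, 2.5) gives a regular 12-gon of circumradius 3.5 (constant along its height) (area = (12/2)·3.500²·sin(360°/12) = 36.75 mm²); Combining (union): the regions partially overlap — summed areas 336.75 mm² minus the doubly-counted overlap 11.86 mm² gives 324.89 mm² — area = 324.89 mm². Checking containment: at z = 27.84 the cross-section extends beyond the z = 5.76 cross-section by about 254.67 mm².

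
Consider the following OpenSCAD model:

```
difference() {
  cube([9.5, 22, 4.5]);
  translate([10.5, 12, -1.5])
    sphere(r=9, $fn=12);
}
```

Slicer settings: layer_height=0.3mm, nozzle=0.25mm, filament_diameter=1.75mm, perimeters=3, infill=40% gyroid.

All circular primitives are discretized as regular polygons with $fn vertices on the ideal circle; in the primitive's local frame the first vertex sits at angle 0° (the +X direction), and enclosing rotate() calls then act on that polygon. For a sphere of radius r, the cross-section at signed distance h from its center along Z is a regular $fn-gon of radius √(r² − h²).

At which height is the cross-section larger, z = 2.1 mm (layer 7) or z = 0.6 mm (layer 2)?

layer 7 (z = 2.1 mm)

Layer 7 (z = 2.1): the cube is present — its section is the full 9.5×22 rectangle (area 209.00 mm²); the r=9 sphere at (10.5, 12) slices to a regular 12-gon of circumradius 8.249 (√(r²−h²) with h=3.6 from center) (area = (12/2)·8.249²·sin(360°/12) = 204.12 mm²); Subtracting the remaining from the first: starting from the 9.5×22 cube (209.00 mm²), the r=9 sphere at (10.5, 12) partially overlaps it — only the 85.83 mm² overlap (of its 204.12 mm²) is removed, clipping the outline — area = 123.17 mm². So its area = 123.17 mm². Layer 2 (z = 0.6): the cube is present — its section is the full 9.5×22 rectangle (area 209.00 mm²); the r=9 sphere at (10.5, 12) slices to a regular 12-gon of circumradius 8.752 (√(r²−h²) with h=2.1 from center) (area = (12/2)·8.752²·sin(360°/12) = 229.77 mm²); Subtracting the remaining from the first: starting from the 9.5×22 cube (209.00 mm²), the r=9 sphere at (10.5, 12) partially overlaps it — only the 97.65 mm² overlap (of its 229.77 mm²) is removed, clipping the outline — area = 111.35 mm². So its area = 111.35 mm². Layer 7 is larger (123.17 vs 111.35 mm²).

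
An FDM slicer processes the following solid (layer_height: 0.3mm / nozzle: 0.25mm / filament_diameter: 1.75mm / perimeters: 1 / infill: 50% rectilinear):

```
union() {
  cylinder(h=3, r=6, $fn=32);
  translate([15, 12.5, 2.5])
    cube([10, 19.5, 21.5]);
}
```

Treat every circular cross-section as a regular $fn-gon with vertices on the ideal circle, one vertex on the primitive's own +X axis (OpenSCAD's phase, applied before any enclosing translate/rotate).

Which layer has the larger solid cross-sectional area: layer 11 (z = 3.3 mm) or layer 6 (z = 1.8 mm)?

Layer 11 (z = 3.3): the cylinder does not reach this height (z outside [0, 3]); the cube at (15, 12.5) is present — its section is the full 10×19.5 rectangle (area 195.00 mm²); Combining (union): only the 10×19.5 cube at (15, 12.5) is present, so the union is just that shape — area = 195.00 mm². So its area = 195.00 mm². Layer 6 (z = 1.8): the cylinder: section is a regular 32-gon, circumradius r=6 (area = (32/2)·6.000²·sin(360°/32) = 112.37 mm²); the cube at (15, 12.5) does not reach this height (z outside [2.5, 24]); Combining (union): only the r=6 cylinder is present, so the union is just that shape — area = 112.37 mm². So its area = 112.37 mm². Layer 11 is larger (195.00 vs 112.37 mm²).

layer 11 (z = 3.3 mm)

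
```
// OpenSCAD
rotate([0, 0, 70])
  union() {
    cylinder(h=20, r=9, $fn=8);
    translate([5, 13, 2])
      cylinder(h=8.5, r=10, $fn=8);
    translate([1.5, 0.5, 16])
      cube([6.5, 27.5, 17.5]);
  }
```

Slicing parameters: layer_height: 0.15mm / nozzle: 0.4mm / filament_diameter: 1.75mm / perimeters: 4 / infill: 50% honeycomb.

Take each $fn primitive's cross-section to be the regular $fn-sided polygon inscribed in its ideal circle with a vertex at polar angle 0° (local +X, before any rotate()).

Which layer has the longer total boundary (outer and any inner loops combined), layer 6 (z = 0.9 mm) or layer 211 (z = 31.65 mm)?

Layer 6 (z = 0.9): the cylinder: section is a regular 8-gon, circumradius r=9 (perimeter = 2·8·9.000·sin(180°/8) = 55.11 mm); the cylinder at (5, 13) is absent (z outside [2, 10.5]); the cube at (1.5, 0.5) does not reach this height (z outside [16, 33.5]); Taking the union: only the r=9 cylinder is present, so the union is just that shape — boundary = 55.11 mm; (rotated 70° about Z; rotation is an isometry so areas/perimeters/island counts are preserved). So its perimeter = 55.11 mm. Layer 211 (z = 31.65): the cylinder is absent (z outside [0, 20]); the cylinder at (5, 13) is absent (z outside [2, 10.5]); the cube at (1.5, 0.5) (footprint 6.5×27.5) is included at this height (perimeter 68.00 mm); Taking the union: only the 6.5×27.5 cube at (1.5, 0.5) is present, so the union is just that shape — boundary = 68.00 mm; (rotated 70° about Z; rotation is an isometry so areas/perimeters/island counts are preserved). So its perimeter = 68.00 mm. Layer 211 is larger (68.00 vs 55.11 mm).

layer 211 (z = 31.65 mm)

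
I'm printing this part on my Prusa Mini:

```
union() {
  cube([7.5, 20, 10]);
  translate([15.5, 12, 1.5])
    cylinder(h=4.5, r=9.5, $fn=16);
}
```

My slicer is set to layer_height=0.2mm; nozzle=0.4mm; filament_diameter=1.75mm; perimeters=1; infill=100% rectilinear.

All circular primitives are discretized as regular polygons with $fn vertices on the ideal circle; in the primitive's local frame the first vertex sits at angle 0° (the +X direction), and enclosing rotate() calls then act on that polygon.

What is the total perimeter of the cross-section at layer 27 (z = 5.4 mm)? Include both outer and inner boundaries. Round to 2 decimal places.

At z = 5.4 mm: the cube is present — its section is the full 7.5×20 rectangle (perimeter 55.00 mm); the r=9.5 cylinder at (15.5, 12) contributes a regular 16-gon of circumradius 9.5 (perimeter = 2·16·9.500·sin(180°/16) = 59.31 mm); Combining (union): the regions partially overlap (shared area 9.18 mm²), so the edge portions inside another operand are dropped and the merged outline is re-measured after clipping — boundary = 94.50 mm. Overall, the cross-section is a single solid region. Total boundary length (outer) = 94.50 mm.

94.50 mm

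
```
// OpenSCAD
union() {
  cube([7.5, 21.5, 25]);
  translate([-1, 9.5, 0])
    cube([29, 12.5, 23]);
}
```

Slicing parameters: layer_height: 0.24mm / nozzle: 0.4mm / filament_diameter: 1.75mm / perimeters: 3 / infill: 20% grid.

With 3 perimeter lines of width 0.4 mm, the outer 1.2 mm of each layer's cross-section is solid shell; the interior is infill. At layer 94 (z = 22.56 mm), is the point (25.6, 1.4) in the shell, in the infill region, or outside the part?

At z = 22.56 mm: the 7.5×21.5 cube contributes its full rectangle; the 29×12.5 cube at (-1, 9.5) contributes its full rectangle; Combining (union): the regions partially overlap (shared area 90.00 mm²), so overlapping operands fuse into one piece — 1 connected region. Overall, the cross-section is a single solid region. The nearest boundary edge runs (28.00, 9.50)→(7.50, 9.50); distance from the point to it = 8.10 mm. The point is not inside any of the regions above, so it lies outside the cross-section (8.10 mm from the nearest boundary).

outside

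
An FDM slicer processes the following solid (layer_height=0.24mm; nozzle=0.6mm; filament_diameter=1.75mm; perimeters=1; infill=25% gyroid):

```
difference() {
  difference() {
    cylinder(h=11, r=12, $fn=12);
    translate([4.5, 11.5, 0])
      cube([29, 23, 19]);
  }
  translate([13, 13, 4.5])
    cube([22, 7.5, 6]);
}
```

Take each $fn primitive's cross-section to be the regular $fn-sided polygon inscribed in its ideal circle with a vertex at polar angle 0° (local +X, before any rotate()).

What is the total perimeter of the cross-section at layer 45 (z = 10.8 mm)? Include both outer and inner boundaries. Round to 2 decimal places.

At z = 10.8 mm: the r=12 cylinder gives a regular 12-gon of circumradius 12 (constant along its height) (perimeter = 2·12·12.000·sin(180°/12) = 74.54 mm); the cube at (4.5, 11.5) is present — its section is the full 29×23 rectangle (perimeter 104.00 mm); Subtracting the remaining from the first: starting from the r=12 cylinder, the 29×23 cube at (4.5, 11.5) misses the remaining region (no effect) — boundary = 74.54 mm; the cube at (13, 13) is not intersected at this z (z outside [4.5, 10.5]); Subtracting the remaining from the first: none of the subtracted shapes is present at this height, so the result so far is unchanged — boundary = 74.54 mm. Overall, the cross-section is a single solid region. Total boundary length (outer) = 74.54 mm.

74.54 mm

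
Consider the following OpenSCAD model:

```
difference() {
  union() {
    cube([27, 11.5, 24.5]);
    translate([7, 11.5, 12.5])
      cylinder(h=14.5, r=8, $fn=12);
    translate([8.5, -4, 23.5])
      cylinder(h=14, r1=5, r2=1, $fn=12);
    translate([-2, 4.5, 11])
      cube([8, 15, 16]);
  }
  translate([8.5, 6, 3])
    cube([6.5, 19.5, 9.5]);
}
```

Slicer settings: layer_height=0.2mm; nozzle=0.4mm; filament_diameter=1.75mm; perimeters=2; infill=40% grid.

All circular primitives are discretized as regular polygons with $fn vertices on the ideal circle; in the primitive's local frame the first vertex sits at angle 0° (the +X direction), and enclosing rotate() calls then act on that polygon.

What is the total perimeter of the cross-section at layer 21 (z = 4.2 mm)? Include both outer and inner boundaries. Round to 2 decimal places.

88.00 mm

At z = 4.2 mm: the 27×11.5 cube contributes its full rectangle (perimeter 77.00 mm); the cylinder at (7, 11.5) does not reach this height (z outside [12.5, 27]); the cone at (8.5, -4) does not reach this height (z outside [23.5, 37.5]); the cube at (-2, 4.5) does not reach this height (z outside [11, 27]); Combining (union): only the 27×11.5 cube is present, so the union is just that shape — boundary = 77.00 mm; the cube at (8.5, 6) (footprint 6.5×19.5) is included at this height (perimeter 52.00 mm); Subtracting the remaining from the first: starting from the result so far, the 6.5×19.5 cube at (8.5, 6) partially overlaps it — only the 35.75 mm² overlap (of its 126.75 mm²) is removed, clipping the outline — boundary = 88.00 mm. Overall, the cross-section is a single solid region. Total boundary length (outer) = 88.00 mm.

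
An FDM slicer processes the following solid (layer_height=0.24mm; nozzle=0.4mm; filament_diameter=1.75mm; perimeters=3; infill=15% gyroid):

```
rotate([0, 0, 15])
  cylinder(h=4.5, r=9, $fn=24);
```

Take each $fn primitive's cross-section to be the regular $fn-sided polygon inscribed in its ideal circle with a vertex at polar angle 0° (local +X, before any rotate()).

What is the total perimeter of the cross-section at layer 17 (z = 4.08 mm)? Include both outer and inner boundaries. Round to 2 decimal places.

At z = 4.08 mm: the r=9 cylinder contributes a regular 24-gon of circumradius 9 (perimeter = 2·24·9.000·sin(180°/24) = 56.39 mm); (rotated 15° about Z; rotation is an isometry so areas/perimeters/island counts are preserved). Overall, the cross-section is a single solid region. Total boundary length (outer) = 56.39 mm.

56.39 mm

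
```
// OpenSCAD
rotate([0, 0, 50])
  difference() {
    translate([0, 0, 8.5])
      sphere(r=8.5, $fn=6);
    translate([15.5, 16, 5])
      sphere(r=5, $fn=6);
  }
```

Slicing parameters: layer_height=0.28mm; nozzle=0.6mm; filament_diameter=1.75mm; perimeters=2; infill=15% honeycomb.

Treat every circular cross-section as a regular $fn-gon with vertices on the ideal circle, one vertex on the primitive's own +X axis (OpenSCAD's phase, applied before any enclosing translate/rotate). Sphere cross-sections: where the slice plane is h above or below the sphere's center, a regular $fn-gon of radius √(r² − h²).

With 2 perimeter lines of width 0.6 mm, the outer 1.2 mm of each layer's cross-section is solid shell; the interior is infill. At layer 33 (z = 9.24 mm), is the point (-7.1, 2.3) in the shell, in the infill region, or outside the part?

shell

At z = 9.24 mm: the sphere: section is a regular 6-gon, circumradius = √(r²−h²) = √(8.5²−0.74²) = 8.468; the sphere at (15.5, 16): section is a regular 6-gon, circumradius = √(r²−h²) = √(5²−4.24²) = 2.650; Subtracting the remaining from the first: starting from the r=8.5 sphere, the r=5 sphere at (15.5, 16) misses the remaining region (no effect) — 1 connected region; (rotated 50° about Z; rotation is an isometry so areas/perimeters/island counts are preserved). Overall, the cross-section is a single solid region. Undo the 50° rotation: the query point maps to (-2.802, 6.917) in the un-rotated model frame. The nearest boundary edge runs (-4.23, 7.33)→(4.23, 7.33); distance from the point to it = 0.42 mm. The point is inside the cross-section, 0.42 mm from the nearest boundary — within the 1.2 mm shell band (2 × 0.6).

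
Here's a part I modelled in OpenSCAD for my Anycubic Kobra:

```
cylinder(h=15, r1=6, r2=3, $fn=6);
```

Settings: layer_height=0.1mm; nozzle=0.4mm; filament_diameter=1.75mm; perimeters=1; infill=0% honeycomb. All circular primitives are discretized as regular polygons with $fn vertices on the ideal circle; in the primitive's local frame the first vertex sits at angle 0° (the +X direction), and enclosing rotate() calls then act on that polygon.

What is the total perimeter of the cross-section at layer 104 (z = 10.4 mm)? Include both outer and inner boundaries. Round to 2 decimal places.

At z = 10.4 mm: the cone: at t=0.693 of its height the radius interpolates to r₁+(r₂−r₁)t = 3.920, giving a regular 6-gon of that circumradius (perimeter = 2·6·3.920·sin(180°/6) = 23.52 mm). Overall, the cross-section is a single solid region. Total boundary length (outer) = 23.52 mm.

23.52 mm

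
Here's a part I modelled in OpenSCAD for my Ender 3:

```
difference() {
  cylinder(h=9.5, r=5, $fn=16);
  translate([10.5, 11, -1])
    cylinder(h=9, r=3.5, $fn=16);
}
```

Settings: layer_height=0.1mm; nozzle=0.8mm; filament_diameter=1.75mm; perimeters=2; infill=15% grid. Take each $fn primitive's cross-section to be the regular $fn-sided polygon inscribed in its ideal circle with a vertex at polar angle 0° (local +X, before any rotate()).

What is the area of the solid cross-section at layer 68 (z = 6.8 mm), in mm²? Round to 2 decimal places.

At z = 6.8 mm: the r=5 cylinder gives a regular 16-gon of circumradius 5 (constant along its height) (area = (16/2)·5.000²·sin(360°/16) = 76.54 mm²); the r=3.5 cylinder at (10.5, 11) gives a regular 16-gon of circumradius 3.5 (constant along its height) (area = (16/2)·3.500²·sin(360°/16) = 37.50 mm²); Taking the first minus the rest: starting from the r=5 cylinder (76.54 mm²), the r=3.5 cylinder at (10.5, 11) misses the remaining region (no effect) — area = 76.54 mm². Overall, the cross-section is a single solid region. Net area = 76.54 mm².

76.54 mm²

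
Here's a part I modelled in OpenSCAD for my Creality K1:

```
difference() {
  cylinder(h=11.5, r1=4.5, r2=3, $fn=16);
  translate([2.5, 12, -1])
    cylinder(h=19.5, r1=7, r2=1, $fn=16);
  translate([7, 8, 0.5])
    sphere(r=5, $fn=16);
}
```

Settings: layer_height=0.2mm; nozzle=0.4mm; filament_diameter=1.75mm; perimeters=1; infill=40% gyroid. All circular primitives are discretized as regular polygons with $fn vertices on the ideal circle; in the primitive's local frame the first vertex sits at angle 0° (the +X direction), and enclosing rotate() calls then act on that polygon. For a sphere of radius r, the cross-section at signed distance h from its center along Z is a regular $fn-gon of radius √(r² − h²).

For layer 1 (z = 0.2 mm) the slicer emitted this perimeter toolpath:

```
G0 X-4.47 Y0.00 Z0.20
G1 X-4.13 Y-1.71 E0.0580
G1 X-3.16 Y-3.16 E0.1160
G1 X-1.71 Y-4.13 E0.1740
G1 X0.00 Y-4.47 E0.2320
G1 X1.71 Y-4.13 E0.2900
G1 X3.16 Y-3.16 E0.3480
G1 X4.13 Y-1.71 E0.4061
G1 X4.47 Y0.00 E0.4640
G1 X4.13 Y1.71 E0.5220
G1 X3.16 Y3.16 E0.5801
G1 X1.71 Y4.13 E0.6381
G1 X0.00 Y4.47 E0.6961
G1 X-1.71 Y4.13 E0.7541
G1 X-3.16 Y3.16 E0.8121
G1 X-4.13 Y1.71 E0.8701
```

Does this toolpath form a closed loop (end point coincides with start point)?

Start point (G0): (-4.47, 0.00). End point (last G1): the path does not return to the start — open.

no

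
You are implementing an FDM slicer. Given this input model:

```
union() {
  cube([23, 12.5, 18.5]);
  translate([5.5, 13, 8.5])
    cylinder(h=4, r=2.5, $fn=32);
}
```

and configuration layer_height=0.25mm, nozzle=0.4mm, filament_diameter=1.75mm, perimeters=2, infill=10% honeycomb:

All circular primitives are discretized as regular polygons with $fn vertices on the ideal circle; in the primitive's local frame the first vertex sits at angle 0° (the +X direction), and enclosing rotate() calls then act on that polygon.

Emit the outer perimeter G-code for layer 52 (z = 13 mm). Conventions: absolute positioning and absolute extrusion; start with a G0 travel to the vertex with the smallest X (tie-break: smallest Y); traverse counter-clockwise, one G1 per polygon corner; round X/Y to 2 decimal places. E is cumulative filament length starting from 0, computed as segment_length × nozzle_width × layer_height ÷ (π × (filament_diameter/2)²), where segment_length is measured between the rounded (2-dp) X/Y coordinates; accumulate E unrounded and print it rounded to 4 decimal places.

G0 X0.00 Y0.00 Z13.00
G1 X23.00 Y0.00 E0.9562
G1 X23.00 Y12.50 E1.4759
G1 X0.00 Y12.50 E2.4321
G1 X0.00 Y0.00 E2.9518

At z = 13 mm: the 23×12.5 cube contributes its full rectangle; the cylinder at (5.5, 13) is absent (z outside [8.5, 12.5]); Combining (union): only the 23×12.5 cube is present, so the union is just that shape — 1 connected region. The outline is a single polygon with 4 vertices. Extrusion per mm of travel: 0.4 × 0.25 / (π × 0.875²) = 0.041575. Accumulating E over each segment gives final E = 2.9518.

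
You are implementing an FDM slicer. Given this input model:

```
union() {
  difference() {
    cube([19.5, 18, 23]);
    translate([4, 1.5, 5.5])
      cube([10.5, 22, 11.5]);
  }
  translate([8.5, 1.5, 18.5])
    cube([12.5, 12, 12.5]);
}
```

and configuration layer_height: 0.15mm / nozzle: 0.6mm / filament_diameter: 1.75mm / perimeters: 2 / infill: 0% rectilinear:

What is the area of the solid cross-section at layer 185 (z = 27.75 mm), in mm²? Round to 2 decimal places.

150.00 mm²

At z = 27.75 mm: the cube is not intersected at this z (z outside [0, 23]); the cube at (4, 1.5) does not reach this height (z outside [5.5, 17]); Subtracting the remaining from the first: the first operand is absent here, so nothing remains; the cube at (8.5, 1.5) is present — its section is the full 12.5×12 rectangle (area 150.00 mm²); Taking the union: only the 12.5×12 cube at (8.5, 1.5) is present, so the union is just that shape — area = 150.00 mm². Overall, the cross-section is a single solid region. Net area = 150.00 mm².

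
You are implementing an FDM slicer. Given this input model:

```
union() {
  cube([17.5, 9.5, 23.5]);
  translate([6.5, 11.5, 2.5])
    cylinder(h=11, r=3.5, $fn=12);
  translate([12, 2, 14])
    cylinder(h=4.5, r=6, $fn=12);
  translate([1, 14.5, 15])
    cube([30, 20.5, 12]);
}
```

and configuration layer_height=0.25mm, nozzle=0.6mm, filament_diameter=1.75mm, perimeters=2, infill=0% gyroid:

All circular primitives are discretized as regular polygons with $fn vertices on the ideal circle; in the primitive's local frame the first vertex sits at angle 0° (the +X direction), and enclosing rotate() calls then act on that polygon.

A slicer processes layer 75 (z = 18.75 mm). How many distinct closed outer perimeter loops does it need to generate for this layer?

At z = 18.75 mm: the cube (footprint 17.5×9.5) is included at this height; the cylinder at (6.5, 11.5) is absent (z outside [2.5, 13.5]); the cylinder at (12, 2) is absent (z outside [14, 18.5]); the cube at (1, 14.5) is present — its section is the full 30×20.5 rectangle; Combining (union): the 2 present regions are separate (no shared area or edge), so areas and boundary lengths simply add and each stays a separate island — 2 connected regions. The result has 2 disconnected regions.

2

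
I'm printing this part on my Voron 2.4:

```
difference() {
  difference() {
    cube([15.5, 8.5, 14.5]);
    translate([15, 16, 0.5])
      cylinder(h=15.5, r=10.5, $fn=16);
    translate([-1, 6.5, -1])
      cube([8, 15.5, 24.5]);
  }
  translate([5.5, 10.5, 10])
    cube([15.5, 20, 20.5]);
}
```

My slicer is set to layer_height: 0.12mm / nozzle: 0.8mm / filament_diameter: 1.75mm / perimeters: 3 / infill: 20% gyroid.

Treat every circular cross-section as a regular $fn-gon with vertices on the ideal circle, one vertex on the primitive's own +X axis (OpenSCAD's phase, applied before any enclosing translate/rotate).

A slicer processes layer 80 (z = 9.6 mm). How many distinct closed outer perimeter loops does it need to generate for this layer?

At z = 9.6 mm: the cube is present — its section is the full 15.5×8.5 rectangle; the cylinder at (15, 16): section is a regular 16-gon, circumradius r=10.5; the cube at (-1, 6.5) (footprint 8×15.5) is included at this height; After the difference (first − rest): starting from the 15.5×8.5 cube, the r=10.5 cylinder at (15, 16) partially overlaps it — only the 15.55 mm² overlap (of its 337.53 mm²) is removed, clipping the outline; the 8×15.5 cube at (-1, 6.5) partially overlaps it — only the 14.00 mm² overlap (of its 124.00 mm²) is removed, clipping the outline — 1 connected region; the cube at (5.5, 10.5) is absent (z outside [10, 30.5]); Taking the first minus the rest: none of the subtracted shapes is present at this height, so the result so far is unchanged — 1 connected region. The result has 1 disconnected region.

1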